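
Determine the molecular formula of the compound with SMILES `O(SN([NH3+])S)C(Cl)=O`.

CH4ClN2O2S2+

Heavy atoms from the SMILES: 1 C, 1 Cl, 2 N, 2 O, 2 S.
Implicit hydrogens by atom environment:
  2 × O: no H
  1 × C: no H
  1 × Cl: no H
  1 × N (charge +1): 3 H
  1 × N: no H
  1 × S: 1 H
  1 × S: no H
  Total hydrogens = 4.
Net charge +1.
Molecular formula: CH4ClN2O2S2+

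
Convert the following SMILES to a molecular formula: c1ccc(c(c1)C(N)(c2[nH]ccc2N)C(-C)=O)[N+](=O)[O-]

C13H14N4O3

Heavy atoms from the SMILES: 13 C, 4 N, 3 O.
Implicit hydrogens by atom environment:
  6 × C (aromatic): 1 H each → 6
  4 × C (aromatic): no H
  2 × C: no H
  2 × N: 2 H each → 4
  2 × O: no H
  1 × C: 3 H
  1 × N (aromatic): 1 H
  1 × N (charge +1): no H
  1 × O (charge -1): no H
  Total hydrogens = 14.
Molecular formula: C13H14N4O3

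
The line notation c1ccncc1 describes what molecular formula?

Heavy atoms from the SMILES: 5 C, 1 N.
Implicit hydrogens by atom environment:
  5 × C (aromatic): 1 H each → 5
  1 × N (aromatic): no H
  Total hydrogens = 5.
Molecular formula: C5H5N

C5H5N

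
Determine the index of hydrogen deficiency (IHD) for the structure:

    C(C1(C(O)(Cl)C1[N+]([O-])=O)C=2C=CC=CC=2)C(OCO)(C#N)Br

8

Molecular formula from the SMILES: C13H12BrClN2O5.
DoU = (2C + 2 + N − H − X)/2 = (2·13 + 2 + 2 − 12 − 2)/2 = 16/2 = 8.
(Structurally: 2 ring(s) + 6 π bond(s) = 8.)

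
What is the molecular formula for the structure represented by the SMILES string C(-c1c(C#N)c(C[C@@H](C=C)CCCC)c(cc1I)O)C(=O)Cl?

C17H19ClINO2

Heavy atoms from the SMILES: 17 C, 1 Cl, 1 I, 1 N, 2 O.
Implicit hydrogens by atom environment:
  6 × C: 2 H each → 12
  5 × C (aromatic): no H
  2 × C: 1 H each → 2
  2 × C: no H
  1 × C: 3 H
  1 × C (aromatic): 1 H
  1 × Cl: no H
  1 × I: no H
  1 × N: no H
  1 × O: 1 H
  1 × O: no H
  Total hydrogens = 19.
Molecular formula: C17H19ClINO2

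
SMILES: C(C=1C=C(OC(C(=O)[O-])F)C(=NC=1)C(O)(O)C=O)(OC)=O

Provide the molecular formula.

C11H9FNO8-

Heavy atoms from the SMILES: 11 C, 1 F, 1 N, 8 O.
Implicit hydrogens by atom environment:
  5 × O: no H
  3 × C (aromatic): no H
  3 × C: no H
  2 × C (aromatic): 1 H each → 2
  2 × C: 1 H each → 2
  2 × O: 1 H each → 2
  1 × C: 3 H
  1 × F: no H
  1 × N (aromatic): no H
  1 × O (charge -1): no H
  Total hydrogens = 9.
Net charge -1.
Molecular formula: C11H9FNO8-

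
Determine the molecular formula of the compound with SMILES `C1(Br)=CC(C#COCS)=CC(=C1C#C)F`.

Heavy atoms from the SMILES: 1 Br, 11 C, 1 F, 1 O, 1 S.
Implicit hydrogens by atom environment:
  4 × C (aromatic): no H
  3 × C: no H
  2 × C (aromatic): 1 H each → 2
  1 × Br: no H
  1 × C: 2 H
  1 × C: 1 H
  1 × F: no H
  1 × O: no H
  1 × S: 1 H
  Total hydrogens = 6.
Molecular formula: C11H6BrFOS

C11H6BrFOS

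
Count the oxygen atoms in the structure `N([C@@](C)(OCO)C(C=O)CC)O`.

4

The symbol for oxygen appears 4 times in the SMILES.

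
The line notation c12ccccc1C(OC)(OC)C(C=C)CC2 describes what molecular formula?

Heavy atoms from the SMILES: 14 C, 2 O.
Implicit hydrogens by atom environment:
  4 × C (aromatic): 1 H each → 4
  3 × C: 2 H each → 6
  2 × C: 3 H each → 6
  2 × C: 1 H each → 2
  2 × C (aromatic): no H
  2 × O: no H
  1 × C: no H
  Total hydrogens = 18.
Molecular formula: C14H18O2

C14H18O2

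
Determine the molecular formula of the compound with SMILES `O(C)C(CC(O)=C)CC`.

Heavy atoms from the SMILES: 7 C, 2 O.
Implicit hydrogens by atom environment:
  3 × C: 2 H each → 6
  2 × C: 3 H each → 6
  1 × C: 1 H
  1 × C: no H
  1 × O: 1 H
  1 × O: no H
  Total hydrogens = 14.
Molecular formula: C7H14O2

C7H14O2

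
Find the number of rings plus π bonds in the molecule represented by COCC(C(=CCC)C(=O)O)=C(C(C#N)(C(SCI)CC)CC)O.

Molecular formula from the SMILES: C17H26INO4S.
DoU = (2C + 2 + N − H − X)/2 = (2·17 + 2 + 1 − 26 − 1)/2 = 10/2 = 5.
(Structurally: 0 ring(s) + 5 π bond(s) = 5.)

5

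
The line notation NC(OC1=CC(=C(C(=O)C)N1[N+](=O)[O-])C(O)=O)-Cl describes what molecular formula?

Heavy atoms from the SMILES: 8 C, 1 Cl, 3 N, 6 O.
Implicit hydrogens by atom environment:
  4 × O: no H
  3 × C (aromatic): no H
  2 × C: no H
  1 × C: 3 H
  1 × C (aromatic): 1 H
  1 × C: 1 H
  1 × Cl: no H
  1 × N: 2 H
  1 × N (aromatic): no H
  1 × N (charge +1): no H
  1 × O: 1 H
  1 × O (charge -1): no H
  Total hydrogens = 8.
Molecular formula: C8H8ClN3O6

C8H8ClN3O6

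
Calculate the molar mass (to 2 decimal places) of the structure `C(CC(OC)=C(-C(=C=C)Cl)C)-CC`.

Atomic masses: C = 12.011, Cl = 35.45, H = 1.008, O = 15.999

200.71

Molecular formula: C11H17ClO.
M = 11×12.011 + 1×35.45 + 17×1.008 + 1×15.999 = 200.71 g/mol.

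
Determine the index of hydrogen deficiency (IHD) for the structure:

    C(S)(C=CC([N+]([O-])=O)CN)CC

2

Molecular formula from the SMILES: C7H14N2O2S.
DoU = (2C + 2 + N − H − X)/2 = (2·7 + 2 + 2 − 14 − 0)/2 = 4/2 = 2.
(Structurally: 0 ring(s) + 2 π bond(s) = 2.)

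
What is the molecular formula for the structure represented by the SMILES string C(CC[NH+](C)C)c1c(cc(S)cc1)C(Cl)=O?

C12H17ClNOS+

Heavy atoms from the SMILES: 12 C, 1 Cl, 1 N, 1 O, 1 S.
Implicit hydrogens by atom environment:
  3 × C: 2 H each → 6
  3 × C (aromatic): 1 H each → 3
  3 × C (aromatic): no H
  2 × C: 3 H each → 6
  1 × C: no H
  1 × Cl: no H
  1 × N (charge +1): 1 H
  1 × O: no H
  1 × S: 1 H
  Total hydrogens = 17.
Net charge +1.
Molecular formula: C12H17ClNOS+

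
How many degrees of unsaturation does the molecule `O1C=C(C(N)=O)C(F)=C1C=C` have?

5

Molecular formula from the SMILES: C7H6FNO2.
DoU = (2C + 2 + N − H − X)/2 = (2·7 + 2 + 1 − 6 − 1)/2 = 10/2 = 5.
(Structurally: 1 ring(s) + 4 π bond(s) = 5.)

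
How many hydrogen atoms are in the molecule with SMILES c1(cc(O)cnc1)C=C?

7

Hydrogens are implicit in SMILES; fill each atom to its normal valence:
  3 × C (aromatic): 1 H each → 3
  2 × C (aromatic): no H
  1 × C: 2 H
  1 × C: 1 H
  1 × N (aromatic): no H
  1 × O: 1 H
  Total hydrogens = 7.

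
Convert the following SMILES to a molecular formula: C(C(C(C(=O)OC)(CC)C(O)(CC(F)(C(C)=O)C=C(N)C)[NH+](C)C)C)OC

C19H36FN2O5+

Heavy atoms from the SMILES: 19 C, 1 F, 2 N, 5 O.
Implicit hydrogens by atom environment:
  8 × C: 3 H each → 24
  6 × C: no H
  4 × O: no H
  3 × C: 2 H each → 6
  2 × C: 1 H each → 2
  1 × F: no H
  1 × N: 2 H
  1 × N (charge +1): 1 H
  1 × O: 1 H
  Total hydrogens = 36.
Net charge +1.
Molecular formula: C19H36FN2O5+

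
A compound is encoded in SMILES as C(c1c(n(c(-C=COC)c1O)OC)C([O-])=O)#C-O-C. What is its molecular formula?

C12H12NO6-

Heavy atoms from the SMILES: 12 C, 1 N, 6 O.
Implicit hydrogens by atom environment:
  4 × C (aromatic): no H
  4 × O: no H
  3 × C: 3 H each → 9
  3 × C: no H
  2 × C: 1 H each → 2
  1 × N (aromatic): no H
  1 × O: 1 H
  1 × O (charge -1): no H
  Total hydrogens = 12.
Net charge -1.
Molecular formula: C12H12NO6-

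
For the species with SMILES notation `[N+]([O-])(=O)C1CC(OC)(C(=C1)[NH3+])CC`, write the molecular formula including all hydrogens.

C8H15N2O3+

Heavy atoms from the SMILES: 8 C, 2 N, 3 O.
Implicit hydrogens by atom environment:
  2 × C: 3 H each → 6
  2 × C: 2 H each → 4
  2 × C: 1 H each → 2
  2 × C: no H
  2 × O: no H
  1 × N (charge +1): 3 H
  1 × N (charge +1): no H
  1 × O (charge -1): no H
  Total hydrogens = 15.
Net charge +1.
Molecular formula: C8H15N2O3+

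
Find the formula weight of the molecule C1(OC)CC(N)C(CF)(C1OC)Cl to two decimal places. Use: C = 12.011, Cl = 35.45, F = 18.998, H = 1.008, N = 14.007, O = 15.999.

Molecular formula: C8H15ClFNO2.
M = 8×12.011 + 1×35.45 + 1×18.998 + 15×1.008 + 1×14.007 + 2×15.999 = 211.66 g/mol.

211.66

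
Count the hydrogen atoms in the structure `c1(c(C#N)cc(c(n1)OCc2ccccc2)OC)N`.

Hydrogens are implicit in SMILES; fill each atom to its normal valence:
  6 × C (aromatic): 1 H each → 6
  5 × C (aromatic): no H
  2 × O: no H
  1 × C: 3 H
  1 × C: 2 H
  1 × C: no H
  1 × N: 2 H
  1 × N (aromatic): no H
  1 × N: no H
  Total hydrogens = 13.

13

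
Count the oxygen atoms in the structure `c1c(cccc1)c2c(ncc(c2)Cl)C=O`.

The symbol for oxygen appears 1 time in the SMILES.

1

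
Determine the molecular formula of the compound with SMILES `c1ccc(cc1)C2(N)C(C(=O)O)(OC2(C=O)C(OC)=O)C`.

C14H15NO6

Heavy atoms from the SMILES: 14 C, 1 N, 6 O.
Implicit hydrogens by atom environment:
  5 × C (aromatic): 1 H each → 5
  5 × C: no H
  5 × O: no H
  2 × C: 3 H each → 6
  1 × C: 1 H
  1 × C (aromatic): no H
  1 × N: 2 H
  1 × O: 1 H
  Total hydrogens = 15.
Molecular formula: C14H15NO6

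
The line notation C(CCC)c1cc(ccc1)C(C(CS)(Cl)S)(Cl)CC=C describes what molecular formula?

Heavy atoms from the SMILES: 16 C, 2 Cl, 2 S.
Implicit hydrogens by atom environment:
  6 × C: 2 H each → 12
  4 × C (aromatic): 1 H each → 4
  2 × C: no H
  2 × C (aromatic): no H
  2 × Cl: no H
  2 × S: 1 H each → 2
  1 × C: 3 H
  1 × C: 1 H
  Total hydrogens = 22.
Molecular formula: C16H22Cl2S2

C16H22Cl2S2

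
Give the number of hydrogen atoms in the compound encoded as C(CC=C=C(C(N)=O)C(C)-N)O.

Hydrogens are implicit in SMILES; fill each atom to its normal valence:
  3 × C: no H
  2 × C: 2 H each → 4
  2 × C: 1 H each → 2
  2 × N: 2 H each → 4
  1 × C: 3 H
  1 × O: 1 H
  1 × O: no H
  Total hydrogens = 14.

14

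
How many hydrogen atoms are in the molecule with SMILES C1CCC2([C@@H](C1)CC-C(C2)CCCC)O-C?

Hydrogens are implicit in SMILES; fill each atom to its normal valence:
  10 × C: 2 H each → 20
  2 × C: 3 H each → 6
  2 × C: 1 H each → 2
  1 × C: no H
  1 × O: no H
  Total hydrogens = 28.

28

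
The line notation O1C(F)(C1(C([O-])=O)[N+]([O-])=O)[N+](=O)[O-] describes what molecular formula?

Heavy atoms from the SMILES: 3 C, 1 F, 2 N, 7 O.
Implicit hydrogens by atom environment:
  4 × O: no H
  3 × C: no H
  3 × O (charge -1): no H
  2 × N (charge +1): no H
  1 × F: no H
  Total hydrogens = 0.
Net charge -1.
Molecular formula: C3FN2O7-

C3FN2O7-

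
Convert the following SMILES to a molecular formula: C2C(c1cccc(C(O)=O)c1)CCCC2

Heavy atoms from the SMILES: 13 C, 2 O.
Implicit hydrogens by atom environment:
  5 × C: 2 H each → 10
  4 × C (aromatic): 1 H each → 4
  2 × C (aromatic): no H
  1 × C: 1 H
  1 × C: no H
  1 × O: 1 H
  1 × O: no H
  Total hydrogens = 16.
Molecular formula: C13H16O2

C13H16O2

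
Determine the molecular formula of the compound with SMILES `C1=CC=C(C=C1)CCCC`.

C10H14

Heavy atoms from the SMILES: 10 C.
Implicit hydrogens by atom environment:
  5 × C (aromatic): 1 H each → 5
  3 × C: 2 H each → 6
  1 × C: 3 H
  1 × C (aromatic): no H
  Total hydrogens = 14.
Molecular formula: C10H14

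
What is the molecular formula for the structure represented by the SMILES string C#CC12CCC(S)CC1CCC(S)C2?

C12H18S2

Heavy atoms from the SMILES: 12 C, 2 S.
Implicit hydrogens by atom environment:
  6 × C: 2 H each → 12
  4 × C: 1 H each → 4
  2 × C: no H
  2 × S: 1 H each → 2
  Total hydrogens = 18.
Molecular formula: C12H18S2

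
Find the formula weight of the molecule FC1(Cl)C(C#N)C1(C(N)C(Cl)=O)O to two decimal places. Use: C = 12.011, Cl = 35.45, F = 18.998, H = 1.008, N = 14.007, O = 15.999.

Molecular formula: C6H5Cl2FN2O2.
M = 6×12.011 + 2×35.45 + 1×18.998 + 5×1.008 + 2×14.007 + 2×15.999 = 227.02 g/mol.

227.02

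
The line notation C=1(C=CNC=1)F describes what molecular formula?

Heavy atoms from the SMILES: 4 C, 1 F, 1 N.
Implicit hydrogens by atom environment:
  3 × C (aromatic): 1 H each → 3
  1 × C (aromatic): no H
  1 × F: no H
  1 × N (aromatic): 1 H
  Total hydrogens = 4.
Molecular formula: C4H4FN

C4H4FN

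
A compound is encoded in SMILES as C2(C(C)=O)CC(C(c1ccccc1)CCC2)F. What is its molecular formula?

Heavy atoms from the SMILES: 15 C, 1 F, 1 O.
Implicit hydrogens by atom environment:
  5 × C (aromatic): 1 H each → 5
  4 × C: 2 H each → 8
  3 × C: 1 H each → 3
  1 × C: 3 H
  1 × C: no H
  1 × C (aromatic): no H
  1 × F: no H
  1 × O: no H
  Total hydrogens = 19.
Molecular formula: C15H19FO

C15H19FO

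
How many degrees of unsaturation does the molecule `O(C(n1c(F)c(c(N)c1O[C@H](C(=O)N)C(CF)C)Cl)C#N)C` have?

Molecular formula from the SMILES: C12H15ClF2N4O3.
DoU = (2C + 2 + N − H − X)/2 = (2·12 + 2 + 4 − 15 − 3)/2 = 12/2 = 6.
(Structurally: 1 ring(s) + 5 π bond(s) = 6.)

6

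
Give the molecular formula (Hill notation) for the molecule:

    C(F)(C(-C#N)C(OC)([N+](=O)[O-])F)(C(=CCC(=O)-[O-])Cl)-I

Heavy atoms from the SMILES: 9 C, 1 Cl, 2 F, 1 I, 2 N, 5 O.
Implicit hydrogens by atom environment:
  5 × C: no H
  3 × O: no H
  2 × C: 1 H each → 2
  2 × F: no H
  2 × O (charge -1): no H
  1 × C: 3 H
  1 × C: 2 H
  1 × Cl: no H
  1 × I: no H
  1 × N (charge +1): no H
  1 × N: no H
  Total hydrogens = 7.
Net charge -1.
Molecular formula: C9H7ClF2IN2O5-

C9H7ClF2IN2O5-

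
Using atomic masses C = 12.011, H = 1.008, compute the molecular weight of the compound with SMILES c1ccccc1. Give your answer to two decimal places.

Molecular formula: C6H6.
M = 6×12.011 + 6×1.008 = 78.11 g/mol.

78.11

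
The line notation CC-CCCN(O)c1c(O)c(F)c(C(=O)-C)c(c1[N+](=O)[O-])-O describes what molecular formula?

C13H17FN2O6

Heavy atoms from the SMILES: 13 C, 1 F, 2 N, 6 O.
Implicit hydrogens by atom environment:
  6 × C (aromatic): no H
  4 × C: 2 H each → 8
  3 × O: 1 H each → 3
  2 × C: 3 H each → 6
  2 × O: no H
  1 × C: no H
  1 × F: no H
  1 × N (charge +1): no H
  1 × N: no H
  1 × O (charge -1): no H
  Total hydrogens = 17.
Molecular formula: C13H17FN2O6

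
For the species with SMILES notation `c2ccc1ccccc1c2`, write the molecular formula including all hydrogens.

Heavy atoms from the SMILES: 10 C.
Implicit hydrogens by atom environment:
  8 × C (aromatic): 1 H each → 8
  2 × C (aromatic): no H
  Total hydrogens = 8.
Molecular formula: C10H8

C10H8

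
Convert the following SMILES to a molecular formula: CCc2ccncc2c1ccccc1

C13H13N

Heavy atoms from the SMILES: 13 C, 1 N.
Implicit hydrogens by atom environment:
  8 × C (aromatic): 1 H each → 8
  3 × C (aromatic): no H
  1 × C: 3 H
  1 × C: 2 H
  1 × N (aromatic): no H
  Total hydrogens = 13.
Molecular formula: C13H13N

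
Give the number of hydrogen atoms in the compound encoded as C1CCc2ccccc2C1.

Hydrogens are implicit in SMILES; fill each atom to its normal valence:
  4 × C: 2 H each → 8
  4 × C (aromatic): 1 H each → 4
  2 × C (aromatic): no H
  Total hydrogens = 12.

12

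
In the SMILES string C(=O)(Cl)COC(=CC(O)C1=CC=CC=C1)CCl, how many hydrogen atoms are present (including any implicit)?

12

Hydrogens are implicit in SMILES; fill each atom to its normal valence:
  5 × C (aromatic): 1 H each → 5
  2 × C: 2 H each → 4
  2 × C: 1 H each → 2
  2 × C: no H
  2 × Cl: no H
  2 × O: no H
  1 × C (aromatic): no H
  1 × O: 1 H
  Total hydrogens = 12.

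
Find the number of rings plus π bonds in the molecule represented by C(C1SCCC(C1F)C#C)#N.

5

Molecular formula from the SMILES: C8H8FNS.
DoU = (2C + 2 + N − H − X)/2 = (2·8 + 2 + 1 − 8 − 1)/2 = 10/2 = 5.
(Structurally: 1 ring(s) + 4 π bond(s) = 5.)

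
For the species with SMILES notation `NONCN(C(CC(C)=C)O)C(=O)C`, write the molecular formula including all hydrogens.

Heavy atoms from the SMILES: 8 C, 3 N, 3 O.
Implicit hydrogens by atom environment:
  3 × C: 2 H each → 6
  2 × C: 3 H each → 6
  2 × C: no H
  2 × O: no H
  1 × C: 1 H
  1 × N: 2 H
  1 × N: 1 H
  1 × N: no H
  1 × O: 1 H
  Total hydrogens = 17.
Molecular formula: C8H17N3O3

C8H17N3O3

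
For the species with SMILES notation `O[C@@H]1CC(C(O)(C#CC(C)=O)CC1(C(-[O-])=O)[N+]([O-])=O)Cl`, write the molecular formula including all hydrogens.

Heavy atoms from the SMILES: 11 C, 1 Cl, 1 N, 7 O.
Implicit hydrogens by atom environment:
  6 × C: no H
  3 × O: no H
  2 × C: 2 H each → 4
  2 × C: 1 H each → 2
  2 × O: 1 H each → 2
  2 × O (charge -1): no H
  1 × C: 3 H
  1 × Cl: no H
  1 × N (charge +1): no H
  Total hydrogens = 11.
Net charge -1.
Molecular formula: C11H11ClNO7-

C11H11ClNO7-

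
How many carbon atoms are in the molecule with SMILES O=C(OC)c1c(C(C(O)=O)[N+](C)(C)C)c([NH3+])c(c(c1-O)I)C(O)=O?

14

The symbol for carbon appears 14 times in the SMILES. Lowercase c denotes aromatic carbon and counts toward C.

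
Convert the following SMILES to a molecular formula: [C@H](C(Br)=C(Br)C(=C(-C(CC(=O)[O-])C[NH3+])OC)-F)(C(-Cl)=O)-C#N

Heavy atoms from the SMILES: 2 Br, 12 C, 1 Cl, 1 F, 2 N, 4 O.
Implicit hydrogens by atom environment:
  7 × C: no H
  3 × O: no H
  2 × Br: no H
  2 × C: 2 H each → 4
  2 × C: 1 H each → 2
  1 × C: 3 H
  1 × Cl: no H
  1 × F: no H
  1 × N (charge +1): 3 H
  1 × N: no H
  1 × O (charge -1): no H
  Total hydrogens = 12.
Molecular formula: C12H12Br2ClFN2O4

C12H12Br2ClFN2O4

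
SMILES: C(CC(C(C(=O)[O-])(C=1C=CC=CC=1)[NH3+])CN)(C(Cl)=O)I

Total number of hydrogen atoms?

16

Hydrogens are implicit in SMILES; fill each atom to its normal valence:
  5 × C (aromatic): 1 H each → 5
  3 × C: no H
  2 × C: 2 H each → 4
  2 × C: 1 H each → 2
  2 × O: no H
  1 × C (aromatic): no H
  1 × Cl: no H
  1 × I: no H
  1 × N (charge +1): 3 H
  1 × N: 2 H
  1 × O (charge -1): no H
  Total hydrogens = 16.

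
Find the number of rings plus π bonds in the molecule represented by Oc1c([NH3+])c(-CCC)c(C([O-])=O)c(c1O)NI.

Molecular formula from the SMILES: C10H13IN2O4.
DoU = (2C + 2 + N − H − X)/2 = (2·10 + 2 + 2 − 13 − 1)/2 = 10/2 = 5.
(Structurally: 1 ring(s) + 4 π bond(s) = 5.)

5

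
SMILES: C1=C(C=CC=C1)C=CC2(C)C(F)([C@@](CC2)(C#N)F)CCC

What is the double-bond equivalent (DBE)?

Molecular formula from the SMILES: C18H21F2N.
DoU = (2C + 2 + N − H − X)/2 = (2·18 + 2 + 1 − 21 − 2)/2 = 16/2 = 8.
(Structurally: 2 ring(s) + 6 π bond(s) = 8.)

8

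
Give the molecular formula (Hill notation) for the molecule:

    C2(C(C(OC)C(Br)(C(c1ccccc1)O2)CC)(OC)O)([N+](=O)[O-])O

C15H20BrNO7

Heavy atoms from the SMILES: 1 Br, 15 C, 1 N, 7 O.
Implicit hydrogens by atom environment:
  5 × C (aromatic): 1 H each → 5
  4 × O: no H
  3 × C: 3 H each → 9
  3 × C: no H
  2 × C: 1 H each → 2
  2 × O: 1 H each → 2
  1 × Br: no H
  1 × C: 2 H
  1 × C (aromatic): no H
  1 × N (charge +1): no H
  1 × O (charge -1): no H
  Total hydrogens = 20.
Molecular formula: C15H20BrNO7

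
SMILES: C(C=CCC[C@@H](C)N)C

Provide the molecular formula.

C8H17N

Heavy atoms from the SMILES: 8 C, 1 N.
Implicit hydrogens by atom environment:
  3 × C: 2 H each → 6
  3 × C: 1 H each → 3
  2 × C: 3 H each → 6
  1 × N: 2 H
  Total hydrogens = 17.
Molecular formula: C8H17N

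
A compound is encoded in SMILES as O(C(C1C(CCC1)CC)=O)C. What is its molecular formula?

Heavy atoms from the SMILES: 9 C, 2 O.
Implicit hydrogens by atom environment:
  4 × C: 2 H each → 8
  2 × C: 3 H each → 6
  2 × C: 1 H each → 2
  2 × O: no H
  1 × C: no H
  Total hydrogens = 16.
Molecular formula: C9H16O2

C9H16O2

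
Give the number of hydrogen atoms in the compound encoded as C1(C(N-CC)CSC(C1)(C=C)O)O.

Hydrogens are implicit in SMILES; fill each atom to its normal valence:
  4 × C: 2 H each → 8
  3 × C: 1 H each → 3
  2 × O: 1 H each → 2
  1 × C: 3 H
  1 × C: no H
  1 × N: 1 H
  1 × S: no H
  Total hydrogens = 17.

17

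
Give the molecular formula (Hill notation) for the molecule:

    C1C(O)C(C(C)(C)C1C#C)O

C9H14O2

Heavy atoms from the SMILES: 9 C, 2 O.
Implicit hydrogens by atom environment:
  4 × C: 1 H each → 4
  2 × C: 3 H each → 6
  2 × C: no H
  2 × O: 1 H each → 2
  1 × C: 2 H
  Total hydrogens = 14.
Molecular formula: C9H14O2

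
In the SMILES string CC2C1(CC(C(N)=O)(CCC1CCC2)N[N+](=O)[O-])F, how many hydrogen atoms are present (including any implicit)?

20

Hydrogens are implicit in SMILES; fill each atom to its normal valence:
  6 × C: 2 H each → 12
  3 × C: no H
  2 × C: 1 H each → 2
  2 × O: no H
  1 × C: 3 H
  1 × F: no H
  1 × N: 2 H
  1 × N: 1 H
  1 × N (charge +1): no H
  1 × O (charge -1): no H
  Total hydrogens = 20.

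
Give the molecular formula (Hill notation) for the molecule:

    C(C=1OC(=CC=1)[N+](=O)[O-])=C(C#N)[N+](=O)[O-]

Heavy atoms from the SMILES: 7 C, 3 N, 5 O.
Implicit hydrogens by atom environment:
  2 × C (aromatic): 1 H each → 2
  2 × C (aromatic): no H
  2 × C: no H
  2 × N (charge +1): no H
  2 × O: no H
  2 × O (charge -1): no H
  1 × C: 1 H
  1 × N: no H
  1 × O (aromatic): no H
  Total hydrogens = 3.
Molecular formula: C7H3N3O5

C7H3N3O5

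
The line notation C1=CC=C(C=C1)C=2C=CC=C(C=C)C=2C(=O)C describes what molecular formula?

Heavy atoms from the SMILES: 16 C, 1 O.
Implicit hydrogens by atom environment:
  8 × C (aromatic): 1 H each → 8
  4 × C (aromatic): no H
  1 × C: 3 H
  1 × C: 2 H
  1 × C: 1 H
  1 × C: no H
  1 × O: no H
  Total hydrogens = 14.
Molecular formula: C16H14O

C16H14O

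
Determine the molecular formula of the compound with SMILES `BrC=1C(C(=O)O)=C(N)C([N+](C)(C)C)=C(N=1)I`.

Heavy atoms from the SMILES: 1 Br, 9 C, 1 I, 3 N, 2 O.
Implicit hydrogens by atom environment:
  5 × C (aromatic): no H
  3 × C: 3 H each → 9
  1 × Br: no H
  1 × C: no H
  1 × I: no H
  1 × N: 2 H
  1 × N (aromatic): no H
  1 × N (charge +1): no H
  1 × O: 1 H
  1 × O: no H
  Total hydrogens = 12.
Net charge +1.
Molecular formula: C9H12BrIN3O2+

C9H12BrIN3O2+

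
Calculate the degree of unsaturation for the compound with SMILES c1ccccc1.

Molecular formula from the SMILES: C6H6.
DoU = (2C + 2 + N − H − X)/2 = (2·6 + 2 + 0 − 6 − 0)/2 = 8/2 = 4.
(Structurally: 1 ring(s) + 3 π bond(s) = 4.)

4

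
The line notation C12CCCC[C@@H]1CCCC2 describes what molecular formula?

C10H18

Heavy atoms from the SMILES: 10 C.
Implicit hydrogens by atom environment:
  8 × C: 2 H each → 16
  2 × C: 1 H each → 2
  Total hydrogens = 18.
Molecular formula: C10H18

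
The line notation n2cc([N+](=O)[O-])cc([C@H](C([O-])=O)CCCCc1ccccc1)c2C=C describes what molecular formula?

Heavy atoms from the SMILES: 19 C, 2 N, 4 O.
Implicit hydrogens by atom environment:
  7 × C (aromatic): 1 H each → 7
  5 × C: 2 H each → 10
  4 × C (aromatic): no H
  2 × C: 1 H each → 2
  2 × O: no H
  2 × O (charge -1): no H
  1 × C: no H
  1 × N (aromatic): no H
  1 × N (charge +1): no H
  Total hydrogens = 19.
Net charge -1.
Molecular formula: C19H19N2O4-

C19H19N2O4-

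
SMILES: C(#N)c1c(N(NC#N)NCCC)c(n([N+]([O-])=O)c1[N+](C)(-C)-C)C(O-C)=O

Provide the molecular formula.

C14H21N8O4+

Heavy atoms from the SMILES: 14 C, 8 N, 4 O.
Implicit hydrogens by atom environment:
  5 × C: 3 H each → 15
  4 × C (aromatic): no H
  3 × C: no H
  3 × N: no H
  3 × O: no H
  2 × C: 2 H each → 4
  2 × N: 1 H each → 2
  2 × N (charge +1): no H
  1 × N (aromatic): no H
  1 × O (charge -1): no H
  Total hydrogens = 21.
Net charge +1.
Molecular formula: C14H21N8O4+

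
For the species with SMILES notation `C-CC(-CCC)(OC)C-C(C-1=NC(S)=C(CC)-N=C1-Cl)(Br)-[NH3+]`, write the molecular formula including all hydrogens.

C15H26BrClN3OS+

Heavy atoms from the SMILES: 1 Br, 15 C, 1 Cl, 3 N, 1 O, 1 S.
Implicit hydrogens by atom environment:
  5 × C: 2 H each → 10
  4 × C: 3 H each → 12
  4 × C (aromatic): no H
  2 × C: no H
  2 × N (aromatic): no H
  1 × Br: no H
  1 × Cl: no H
  1 × N (charge +1): 3 H
  1 × O: no H
  1 × S: 1 H
  Total hydrogens = 26.
Net charge +1.
Molecular formula: C15H26BrClN3OS+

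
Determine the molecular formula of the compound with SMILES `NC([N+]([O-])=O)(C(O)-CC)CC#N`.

Heavy atoms from the SMILES: 6 C, 3 N, 3 O.
Implicit hydrogens by atom environment:
  2 × C: 2 H each → 4
  2 × C: no H
  1 × C: 3 H
  1 × C: 1 H
  1 × N: 2 H
  1 × N (charge +1): no H
  1 × N: no H
  1 × O: 1 H
  1 × O: no H
  1 × O (charge -1): no H
  Total hydrogens = 11.
Molecular formula: C6H11N3O3

C6H11N3O3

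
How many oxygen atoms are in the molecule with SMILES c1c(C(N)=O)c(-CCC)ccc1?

The symbol for oxygen appears 1 time in the SMILES.

1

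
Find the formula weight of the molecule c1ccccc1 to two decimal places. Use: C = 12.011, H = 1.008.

Molecular formula: C6H6.
M = 6×12.011 + 6×1.008 = 78.11 g/mol.

78.11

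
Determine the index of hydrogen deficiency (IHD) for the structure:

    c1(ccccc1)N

4

Molecular formula from the SMILES: C6H7N.
DoU = (2C + 2 + N − H − X)/2 = (2·6 + 2 + 1 − 7 − 0)/2 = 8/2 = 4.
(Structurally: 1 ring(s) + 3 π bond(s) = 4.)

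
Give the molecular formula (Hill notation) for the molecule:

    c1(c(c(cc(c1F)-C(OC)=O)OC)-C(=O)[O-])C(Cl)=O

C11H7ClFO6-

Heavy atoms from the SMILES: 11 C, 1 Cl, 1 F, 6 O.
Implicit hydrogens by atom environment:
  5 × C (aromatic): no H
  5 × O: no H
  3 × C: no H
  2 × C: 3 H each → 6
  1 × C (aromatic): 1 H
  1 × Cl: no H
  1 × F: no H
  1 × O (charge -1): no H
  Total hydrogens = 7.
Net charge -1.
Molecular formula: C11H7ClFO6-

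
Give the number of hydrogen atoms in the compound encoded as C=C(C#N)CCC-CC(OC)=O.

Hydrogens are implicit in SMILES; fill each atom to its normal valence:
  5 × C: 2 H each → 10
  3 × C: no H
  2 × O: no H
  1 × C: 3 H
  1 × N: no H
  Total hydrogens = 13.

13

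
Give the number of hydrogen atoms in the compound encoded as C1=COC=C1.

4

Hydrogens are implicit in SMILES; fill each atom to its normal valence:
  4 × C (aromatic): 1 H each → 4
  1 × O (aromatic): no H
  Total hydrogens = 4.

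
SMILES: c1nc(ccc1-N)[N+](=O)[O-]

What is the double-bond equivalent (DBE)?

Molecular formula from the SMILES: C5H5N3O2.
DoU = (2C + 2 + N − H − X)/2 = (2·5 + 2 + 3 − 5 − 0)/2 = 10/2 = 5.
(Structurally: 1 ring(s) + 4 π bond(s) = 5.)

5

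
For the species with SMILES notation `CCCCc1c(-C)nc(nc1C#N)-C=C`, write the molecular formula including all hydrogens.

Heavy atoms from the SMILES: 12 C, 3 N.
Implicit hydrogens by atom environment:
  4 × C: 2 H each → 8
  4 × C (aromatic): no H
  2 × C: 3 H each → 6
  2 × N (aromatic): no H
  1 × C: 1 H
  1 × C: no H
  1 × N: no H
  Total hydrogens = 15.
Molecular formula: C12H15N3

C12H15N3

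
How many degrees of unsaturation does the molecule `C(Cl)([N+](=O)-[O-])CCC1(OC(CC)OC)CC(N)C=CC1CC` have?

3

Molecular formula from the SMILES: C15H27ClN2O4.
DoU = (2C + 2 + N − H − X)/2 = (2·15 + 2 + 2 − 27 − 1)/2 = 6/2 = 3.
(Structurally: 1 ring(s) + 2 π bond(s) = 3.)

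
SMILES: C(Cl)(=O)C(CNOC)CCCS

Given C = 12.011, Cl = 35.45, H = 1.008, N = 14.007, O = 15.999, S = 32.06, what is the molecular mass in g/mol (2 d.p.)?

Molecular formula: C7H14ClNO2S.
M = 7×12.011 + 1×35.45 + 14×1.008 + 1×14.007 + 2×15.999 + 1×32.06 = 211.70 g/mol.

211.70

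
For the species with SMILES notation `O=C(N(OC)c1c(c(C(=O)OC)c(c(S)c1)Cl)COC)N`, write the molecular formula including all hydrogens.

C12H15ClN2O5S

Heavy atoms from the SMILES: 12 C, 1 Cl, 2 N, 5 O, 1 S.
Implicit hydrogens by atom environment:
  5 × C (aromatic): no H
  5 × O: no H
  3 × C: 3 H each → 9
  2 × C: no H
  1 × C: 2 H
  1 × C (aromatic): 1 H
  1 × Cl: no H
  1 × N: 2 H
  1 × N: no H
  1 × S: 1 H
  Total hydrogens = 15.
Molecular formula: C12H15ClN2O5S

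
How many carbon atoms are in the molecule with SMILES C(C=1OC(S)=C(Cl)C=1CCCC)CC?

11

The symbol for carbon appears 11 times in the SMILES. (Cl is a single chlorine, not C + l.)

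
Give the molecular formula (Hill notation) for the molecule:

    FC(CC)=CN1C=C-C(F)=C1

Heavy atoms from the SMILES: 8 C, 2 F, 1 N.
Implicit hydrogens by atom environment:
  3 × C (aromatic): 1 H each → 3
  2 × F: no H
  1 × C: 3 H
  1 × C: 2 H
  1 × C: 1 H
  1 × C (aromatic): no H
  1 × C: no H
  1 × N (aromatic): no H
  Total hydrogens = 9.
Molecular formula: C8H9F2N

C8H9F2N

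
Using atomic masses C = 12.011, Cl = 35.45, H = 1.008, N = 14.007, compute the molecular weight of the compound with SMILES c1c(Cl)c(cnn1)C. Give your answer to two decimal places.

128.56

Molecular formula: C5H5ClN2.
M = 5×12.011 + 1×35.45 + 5×1.008 + 2×14.007 = 128.56 g/mol.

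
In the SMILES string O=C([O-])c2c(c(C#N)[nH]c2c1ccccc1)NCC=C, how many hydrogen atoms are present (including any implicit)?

12

Hydrogens are implicit in SMILES; fill each atom to its normal valence:
  5 × C (aromatic): 1 H each → 5
  5 × C (aromatic): no H
  2 × C: 2 H each → 4
  2 × C: no H
  1 × C: 1 H
  1 × N (aromatic): 1 H
  1 × N: 1 H
  1 × N: no H
  1 × O: no H
  1 × O (charge -1): no H
  Total hydrogens = 12.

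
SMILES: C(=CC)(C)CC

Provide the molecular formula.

C6H12

Heavy atoms from the SMILES: 6 C.
Implicit hydrogens by atom environment:
  3 × C: 3 H each → 9
  1 × C: 2 H
  1 × C: 1 H
  1 × C: no H
  Total hydrogens = 12.
Molecular formula: C6H12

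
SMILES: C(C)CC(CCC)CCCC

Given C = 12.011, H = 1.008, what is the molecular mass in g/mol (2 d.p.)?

156.31

Molecular formula: C11H24.
M = 11×12.011 + 24×1.008 = 156.31 g/mol.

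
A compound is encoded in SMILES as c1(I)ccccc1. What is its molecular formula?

C6H5I

Heavy atoms from the SMILES: 6 C, 1 I.
Implicit hydrogens by atom environment:
  5 × C (aromatic): 1 H each → 5
  1 × C (aromatic): no H
  1 × I: no H
  Total hydrogens = 5.
Molecular formula: C6H5I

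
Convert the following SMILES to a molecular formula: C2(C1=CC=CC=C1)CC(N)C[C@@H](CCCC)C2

Heavy atoms from the SMILES: 16 C, 1 N.
Implicit hydrogens by atom environment:
  6 × C: 2 H each → 12
  5 × C (aromatic): 1 H each → 5
  3 × C: 1 H each → 3
  1 × C: 3 H
  1 × C (aromatic): no H
  1 × N: 2 H
  Total hydrogens = 25.
Molecular formula: C16H25N

C16H25N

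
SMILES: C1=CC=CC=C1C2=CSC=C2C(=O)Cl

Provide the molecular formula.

Heavy atoms from the SMILES: 11 C, 1 Cl, 1 O, 1 S.
Implicit hydrogens by atom environment:
  7 × C (aromatic): 1 H each → 7
  3 × C (aromatic): no H
  1 × C: no H
  1 × Cl: no H
  1 × O: no H
  1 × S (aromatic): no H
  Total hydrogens = 7.
Molecular formula: C11H7ClOS

C11H7ClOS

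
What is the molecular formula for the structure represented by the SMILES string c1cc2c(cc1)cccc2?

C10H8

Heavy atoms from the SMILES: 10 C.
Implicit hydrogens by atom environment:
  8 × C (aromatic): 1 H each → 8
  2 × C (aromatic): no H
  Total hydrogens = 8.
Molecular formula: C10H8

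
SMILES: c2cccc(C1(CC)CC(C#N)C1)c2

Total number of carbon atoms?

The symbol for carbon appears 13 times in the SMILES. Lowercase c denotes aromatic carbon and counts toward C.

13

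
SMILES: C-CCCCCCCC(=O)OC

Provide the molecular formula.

C10H20O2

Heavy atoms from the SMILES: 10 C, 2 O.
Implicit hydrogens by atom environment:
  7 × C: 2 H each → 14
  2 × C: 3 H each → 6
  2 × O: no H
  1 × C: no H
  Total hydrogens = 20.
Molecular formula: C10H20O2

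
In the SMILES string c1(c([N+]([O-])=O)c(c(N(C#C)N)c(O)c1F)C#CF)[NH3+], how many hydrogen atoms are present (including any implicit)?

Hydrogens are implicit in SMILES; fill each atom to its normal valence:
  6 × C (aromatic): no H
  3 × C: no H
  2 × F: no H
  1 × C: 1 H
  1 × N (charge +1): 3 H
  1 × N: 2 H
  1 × N (charge +1): no H
  1 × N: no H
  1 × O: 1 H
  1 × O: no H
  1 × O (charge -1): no H
  Total hydrogens = 7.

7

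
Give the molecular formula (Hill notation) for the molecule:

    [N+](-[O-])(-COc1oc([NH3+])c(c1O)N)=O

C5H8N3O5+

Heavy atoms from the SMILES: 5 C, 3 N, 5 O.
Implicit hydrogens by atom environment:
  4 × C (aromatic): no H
  2 × O: no H
  1 × C: 2 H
  1 × N (charge +1): 3 H
  1 × N: 2 H
  1 × N (charge +1): no H
  1 × O: 1 H
  1 × O (aromatic): no H
  1 × O (charge -1): no H
  Total hydrogens = 8.
Net charge +1.
Molecular formula: C5H8N3O5+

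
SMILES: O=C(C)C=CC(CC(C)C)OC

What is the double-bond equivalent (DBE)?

Molecular formula from the SMILES: C10H18O2.
DoU = (2C + 2 + N − H − X)/2 = (2·10 + 2 + 0 − 18 − 0)/2 = 4/2 = 2.
(Structurally: 0 ring(s) + 2 π bond(s) = 2.)

2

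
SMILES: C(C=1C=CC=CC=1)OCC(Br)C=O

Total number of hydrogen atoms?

11

Hydrogens are implicit in SMILES; fill each atom to its normal valence:
  5 × C (aromatic): 1 H each → 5
  2 × C: 2 H each → 4
  2 × C: 1 H each → 2
  2 × O: no H
  1 × Br: no H
  1 × C (aromatic): no H
  Total hydrogens = 11.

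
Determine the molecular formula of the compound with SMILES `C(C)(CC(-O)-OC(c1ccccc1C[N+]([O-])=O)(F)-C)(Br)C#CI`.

C15H16BrFINO4

Heavy atoms from the SMILES: 1 Br, 15 C, 1 F, 1 I, 1 N, 4 O.
Implicit hydrogens by atom environment:
  4 × C (aromatic): 1 H each → 4
  4 × C: no H
  2 × C: 3 H each → 6
  2 × C: 2 H each → 4
  2 × C (aromatic): no H
  2 × O: no H
  1 × Br: no H
  1 × C: 1 H
  1 × F: no H
  1 × I: no H
  1 × N (charge +1): no H
  1 × O: 1 H
  1 × O (charge -1): no H
  Total hydrogens = 16.
Molecular formula: C15H16BrFINO4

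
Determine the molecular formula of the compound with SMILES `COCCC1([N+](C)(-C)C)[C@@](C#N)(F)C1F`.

Heavy atoms from the SMILES: 10 C, 2 F, 2 N, 1 O.
Implicit hydrogens by atom environment:
  4 × C: 3 H each → 12
  3 × C: no H
  2 × C: 2 H each → 4
  2 × F: no H
  1 × C: 1 H
  1 × N (charge +1): no H
  1 × N: no H
  1 × O: no H
  Total hydrogens = 17.
Net charge +1.
Molecular formula: C10H17F2N2O+

C10H17F2N2O+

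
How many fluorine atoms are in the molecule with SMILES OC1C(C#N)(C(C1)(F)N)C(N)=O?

The symbol for fluorine appears 1 time in the SMILES.

1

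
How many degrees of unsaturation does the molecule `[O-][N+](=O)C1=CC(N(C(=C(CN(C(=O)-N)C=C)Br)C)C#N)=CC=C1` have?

Molecular formula from the SMILES: C14H14BrN5O3.
DoU = (2C + 2 + N − H − X)/2 = (2·14 + 2 + 5 − 14 − 1)/2 = 20/2 = 10.
(Structurally: 1 ring(s) + 9 π bond(s) = 10.)

10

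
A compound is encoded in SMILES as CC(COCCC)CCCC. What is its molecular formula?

C10H22O

Heavy atoms from the SMILES: 10 C, 1 O.
Implicit hydrogens by atom environment:
  6 × C: 2 H each → 12
  3 × C: 3 H each → 9
  1 × C: 1 H
  1 × O: no H
  Total hydrogens = 22.
Molecular formula: C10H22O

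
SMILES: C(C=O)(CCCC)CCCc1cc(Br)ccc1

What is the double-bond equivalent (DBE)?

5

Molecular formula from the SMILES: C15H21BrO.
DoU = (2C + 2 + N − H − X)/2 = (2·15 + 2 + 0 − 21 − 1)/2 = 10/2 = 5.
(Structurally: 1 ring(s) + 4 π bond(s) = 5.)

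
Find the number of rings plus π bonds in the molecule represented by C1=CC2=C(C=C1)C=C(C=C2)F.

Molecular formula from the SMILES: C10H7F.
DoU = (2C + 2 + N − H − X)/2 = (2·10 + 2 + 0 − 7 − 1)/2 = 14/2 = 7.
(Structurally: 2 ring(s) + 5 π bond(s) = 7.)

7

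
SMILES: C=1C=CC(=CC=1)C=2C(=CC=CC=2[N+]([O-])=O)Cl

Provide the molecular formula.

C12H8ClNO2

Heavy atoms from the SMILES: 12 C, 1 Cl, 1 N, 2 O.
Implicit hydrogens by atom environment:
  8 × C (aromatic): 1 H each → 8
  4 × C (aromatic): no H
  1 × Cl: no H
  1 × N (charge +1): no H
  1 × O: no H
  1 × O (charge -1): no H
  Total hydrogens = 8.
Molecular formula: C12H8ClNO2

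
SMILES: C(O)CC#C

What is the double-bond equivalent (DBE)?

Molecular formula from the SMILES: C4H6O.
DoU = (2C + 2 + N − H − X)/2 = (2·4 + 2 + 0 − 6 − 0)/2 = 4/2 = 2.
(Structurally: 0 ring(s) + 2 π bond(s) = 2.)

2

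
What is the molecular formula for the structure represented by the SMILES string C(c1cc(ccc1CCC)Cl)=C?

C11H13Cl

Heavy atoms from the SMILES: 11 C, 1 Cl.
Implicit hydrogens by atom environment:
  3 × C: 2 H each → 6
  3 × C (aromatic): 1 H each → 3
  3 × C (aromatic): no H
  1 × C: 3 H
  1 × C: 1 H
  1 × Cl: no H
  Total hydrogens = 13.
Molecular formula: C11H13Cl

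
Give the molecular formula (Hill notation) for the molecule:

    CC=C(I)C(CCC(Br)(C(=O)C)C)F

C10H15BrFIO

Heavy atoms from the SMILES: 1 Br, 10 C, 1 F, 1 I, 1 O.
Implicit hydrogens by atom environment:
  3 × C: 3 H each → 9
  3 × C: no H
  2 × C: 2 H each → 4
  2 × C: 1 H each → 2
  1 × Br: no H
  1 × F: no H
  1 × I: no H
  1 × O: no H
  Total hydrogens = 15.
Molecular formula: C10H15BrFIO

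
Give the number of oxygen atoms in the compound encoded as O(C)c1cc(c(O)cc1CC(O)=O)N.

4

The symbol for oxygen appears 4 times in the SMILES.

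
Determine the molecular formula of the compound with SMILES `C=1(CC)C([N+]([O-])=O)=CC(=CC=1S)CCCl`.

Heavy atoms from the SMILES: 10 C, 1 Cl, 1 N, 2 O, 1 S.
Implicit hydrogens by atom environment:
  4 × C (aromatic): no H
  3 × C: 2 H each → 6
  2 × C (aromatic): 1 H each → 2
  1 × C: 3 H
  1 × Cl: no H
  1 × N (charge +1): no H
  1 × O: no H
  1 × O (charge -1): no H
  1 × S: 1 H
  Total hydrogens = 12.
Molecular formula: C10H12ClNO2S

C10H12ClNO2S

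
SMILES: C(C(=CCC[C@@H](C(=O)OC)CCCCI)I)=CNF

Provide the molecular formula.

C13H20FI2NO2

Heavy atoms from the SMILES: 13 C, 1 F, 2 I, 1 N, 2 O.
Implicit hydrogens by atom environment:
  6 × C: 2 H each → 12
  4 × C: 1 H each → 4
  2 × C: no H
  2 × I: no H
  2 × O: no H
  1 × C: 3 H
  1 × F: no H
  1 × N: 1 H
  Total hydrogens = 20.
Molecular formula: C13H20FI2NO2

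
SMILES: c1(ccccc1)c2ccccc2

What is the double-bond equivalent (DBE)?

Molecular formula from the SMILES: C12H10.
DoU = (2C + 2 + N − H − X)/2 = (2·12 + 2 + 0 − 10 − 0)/2 = 16/2 = 8.
(Structurally: 2 ring(s) + 6 π bond(s) = 8.)

8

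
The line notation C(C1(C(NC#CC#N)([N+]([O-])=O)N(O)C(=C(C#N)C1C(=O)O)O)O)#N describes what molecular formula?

Heavy atoms from the SMILES: 11 C, 6 N, 7 O.
Implicit hydrogens by atom environment:
  10 × C: no H
  4 × N: no H
  4 × O: 1 H each → 4
  2 × O: no H
  1 × C: 1 H
  1 × N: 1 H
  1 × N (charge +1): no H
  1 × O (charge -1): no H
  Total hydrogens = 6.
Molecular formula: C11H6N6O7

C11H6N6O7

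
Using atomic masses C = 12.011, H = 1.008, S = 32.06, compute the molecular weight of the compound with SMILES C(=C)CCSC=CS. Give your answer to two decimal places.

146.27

Molecular formula: C6H10S2.
M = 6×12.011 + 10×1.008 + 2×32.06 = 146.27 g/mol.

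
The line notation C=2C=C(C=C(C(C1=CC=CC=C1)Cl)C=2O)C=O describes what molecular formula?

Heavy atoms from the SMILES: 14 C, 1 Cl, 2 O.
Implicit hydrogens by atom environment:
  8 × C (aromatic): 1 H each → 8
  4 × C (aromatic): no H
  2 × C: 1 H each → 2
  1 × Cl: no H
  1 × O: 1 H
  1 × O: no H
  Total hydrogens = 11.
Molecular formula: C14H11ClO2

C14H11ClO2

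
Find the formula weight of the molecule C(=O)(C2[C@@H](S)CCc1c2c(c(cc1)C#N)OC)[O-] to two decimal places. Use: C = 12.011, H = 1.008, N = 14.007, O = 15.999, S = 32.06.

Molecular formula: C13H12NO3S-.
M = 13×12.011 + 12×1.008 + 1×14.007 + 3×15.999 + 1×32.06 = 262.30 g/mol.

262.30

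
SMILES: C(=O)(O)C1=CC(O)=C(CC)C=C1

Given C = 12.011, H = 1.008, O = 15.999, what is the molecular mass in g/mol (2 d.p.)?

166.18

Molecular formula: C9H10O3.
M = 9×12.011 + 10×1.008 + 3×15.999 = 166.18 g/mol.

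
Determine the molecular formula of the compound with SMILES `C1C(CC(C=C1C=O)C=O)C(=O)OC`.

C10H12O4

Heavy atoms from the SMILES: 10 C, 4 O.
Implicit hydrogens by atom environment:
  5 × C: 1 H each → 5
  4 × O: no H
  2 × C: 2 H each → 4
  2 × C: no H
  1 × C: 3 H
  Total hydrogens = 12.
Molecular formula: C10H12O4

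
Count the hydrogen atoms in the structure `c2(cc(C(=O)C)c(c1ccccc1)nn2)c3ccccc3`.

14

Hydrogens are implicit in SMILES; fill each atom to its normal valence:
  11 × C (aromatic): 1 H each → 11
  5 × C (aromatic): no H
  2 × N (aromatic): no H
  1 × C: 3 H
  1 × C: no H
  1 × O: no H
  Total hydrogens = 14.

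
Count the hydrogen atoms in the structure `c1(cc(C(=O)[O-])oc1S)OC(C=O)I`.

4

Hydrogens are implicit in SMILES; fill each atom to its normal valence:
  3 × C (aromatic): no H
  3 × O: no H
  2 × C: 1 H each → 2
  1 × C (aromatic): 1 H
  1 × C: no H
  1 × I: no H
  1 × O (aromatic): no H
  1 × O (charge -1): no H
  1 × S: 1 H
  Total hydrogens = 4.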